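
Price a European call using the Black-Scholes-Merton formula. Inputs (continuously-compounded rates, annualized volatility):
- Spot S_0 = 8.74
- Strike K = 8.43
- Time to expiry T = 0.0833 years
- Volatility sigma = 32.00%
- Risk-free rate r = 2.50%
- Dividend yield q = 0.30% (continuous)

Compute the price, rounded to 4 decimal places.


d1 = (ln(S/K) + (r - q + 0.5*sigma^2) * T) / (sigma * sqrt(T)) = 0.45703865
d2 = d1 - sigma * sqrt(T) = 0.36468109
exp(-rT) = 0.99791967; exp(-qT) = 0.99975013
C = S_0 * exp(-qT) * N(d1) - K * exp(-rT) * N(d2)
N(d1) = 0.67617837; N(d2) = 0.64232526
C = 8.7400 * 0.99975013 * 0.67617837 - 8.4300 * 0.99791967 * 0.64232526 = 0.5048

Answer: Price = 0.5048


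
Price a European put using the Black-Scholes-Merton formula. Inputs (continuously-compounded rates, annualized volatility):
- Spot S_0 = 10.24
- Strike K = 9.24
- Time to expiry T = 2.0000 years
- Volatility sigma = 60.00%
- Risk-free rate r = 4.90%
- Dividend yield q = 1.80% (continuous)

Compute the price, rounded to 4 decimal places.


d1 = (ln(S/K) + (r - q + 0.5*sigma^2) * T) / (sigma * sqrt(T)) = 0.61843528
d2 = d1 - sigma * sqrt(T) = -0.23009286
exp(-rT) = 0.90664890; exp(-qT) = 0.96464029
P = K * exp(-rT) * N(-d2) - S_0 * exp(-qT) * N(-d1)
N(-d1) = 0.26814422; N(-d2) = 0.59099019
P = 9.2400 * 0.90664890 * 0.59099019 - 10.2400 * 0.96464029 * 0.26814422 = 2.3023

Answer: Price = 2.3023


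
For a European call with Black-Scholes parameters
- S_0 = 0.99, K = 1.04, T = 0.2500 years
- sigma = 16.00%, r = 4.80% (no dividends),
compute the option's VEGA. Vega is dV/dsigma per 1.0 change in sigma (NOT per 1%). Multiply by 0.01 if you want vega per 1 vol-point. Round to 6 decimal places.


Answer: Vega = 0.180355

Derivation:
d1 = -0.4258881126; d2 = -0.5058881126
phi(d1) = 0.3643541753; exp(-qT) = 1.0000000000; exp(-rT) = 0.9880717129
Vega = S * exp(-qT) * phi(d1) * sqrt(T) = 0.9900 * 1.0000000000 * 0.3643541753 * 0.5000000000 = 0.180355


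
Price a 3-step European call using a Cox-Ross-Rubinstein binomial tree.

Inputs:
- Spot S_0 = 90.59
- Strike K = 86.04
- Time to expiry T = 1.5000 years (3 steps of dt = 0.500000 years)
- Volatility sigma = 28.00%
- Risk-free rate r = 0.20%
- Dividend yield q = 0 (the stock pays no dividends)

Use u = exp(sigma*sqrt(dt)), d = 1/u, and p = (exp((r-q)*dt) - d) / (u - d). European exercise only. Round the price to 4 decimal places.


Answer: Price = V(0,0) = 15.4311

Derivation:
dt = T/N = 0.500000
u = exp(sigma*sqrt(dt)) = 1.218950; d = 1/u = 0.820378
p = (exp((r-q)*dt) - d) / (u - d) = 0.453174
Discount per step: exp(-r*dt) = 0.999000
Stock lattice S(k, i) with i counting down-moves:
  k=0: S(0,0) = 90.5900
  k=1: S(1,0) = 110.4247; S(1,1) = 74.3181
  k=2: S(2,0) = 134.6022; S(2,1) = 90.5900; S(2,2) = 60.9689
  k=3: S(3,0) = 164.0733; S(3,1) = 110.4247; S(3,2) = 74.3181; S(3,3) = 50.0176
Terminal payoffs V(N, i) = max(S_T - K, 0):
  V(3,0) = 78.033341; V(3,1) = 24.384688; V(3,2) = 0.000000; V(3,3) = 0.000000
Backward induction: V(k, i) = exp(-r*dt) * [p * V(k+1, i) + (1-p) * V(k+1, i+1)].
  V(2,0) = exp(-r*dt) * [p*78.033341 + (1-p)*24.384688] = 48.648179
  V(2,1) = exp(-r*dt) * [p*24.384688 + (1-p)*0.000000] = 11.039457
  V(2,2) = exp(-r*dt) * [p*0.000000 + (1-p)*0.000000] = 0.000000
  V(1,0) = exp(-r*dt) * [p*48.648179 + (1-p)*11.039457] = 28.054676
  V(1,1) = exp(-r*dt) * [p*11.039457 + (1-p)*0.000000] = 4.997792
  V(0,0) = exp(-r*dt) * [p*28.054676 + (1-p)*4.997792] = 15.431129


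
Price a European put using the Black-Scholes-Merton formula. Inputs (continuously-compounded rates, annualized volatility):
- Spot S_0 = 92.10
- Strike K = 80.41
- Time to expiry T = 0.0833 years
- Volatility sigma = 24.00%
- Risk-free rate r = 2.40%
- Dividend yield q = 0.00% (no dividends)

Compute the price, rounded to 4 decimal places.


Answer: Price = 0.0521

Derivation:
d1 = (ln(S/K) + (r - q + 0.5*sigma^2) * T) / (sigma * sqrt(T)) = 2.02307391
d2 = d1 - sigma * sqrt(T) = 1.95380574
exp(-rT) = 0.99800280; exp(-qT) = 1.00000000
P = K * exp(-rT) * N(-d2) - S_0 * exp(-qT) * N(-d1)
N(-d1) = 0.02153276; N(-d2) = 0.02536210
P = 80.4100 * 0.99800280 * 0.02536210 - 92.1000 * 1.00000000 * 0.02153276 = 0.0521


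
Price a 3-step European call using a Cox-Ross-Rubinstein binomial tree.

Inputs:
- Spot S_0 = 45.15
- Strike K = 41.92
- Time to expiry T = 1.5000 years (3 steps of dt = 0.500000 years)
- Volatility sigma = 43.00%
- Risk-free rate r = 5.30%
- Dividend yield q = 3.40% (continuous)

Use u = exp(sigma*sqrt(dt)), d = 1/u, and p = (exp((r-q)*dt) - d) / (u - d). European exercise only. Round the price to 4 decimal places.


Answer: Price = V(0,0) = 11.3367

Derivation:
dt = T/N = 0.500000
u = exp(sigma*sqrt(dt)) = 1.355345; d = 1/u = 0.737820
p = (exp((r-q)*dt) - d) / (u - d) = 0.440024
Discount per step: exp(-r*dt) = 0.973848
Stock lattice S(k, i) with i counting down-moves:
  k=0: S(0,0) = 45.1500
  k=1: S(1,0) = 61.1938; S(1,1) = 33.3126
  k=2: S(2,0) = 82.9387; S(2,1) = 45.1500; S(2,2) = 24.5787
  k=3: S(3,0) = 112.4106; S(3,1) = 61.1938; S(3,2) = 33.3126; S(3,3) = 18.1346
Terminal payoffs V(N, i) = max(S_T - K, 0):
  V(3,0) = 70.490576; V(3,1) = 19.273819; V(3,2) = 0.000000; V(3,3) = 0.000000
Backward induction: V(k, i) = exp(-r*dt) * [p * V(k+1, i) + (1-p) * V(k+1, i+1)].
  V(2,0) = exp(-r*dt) * [p*70.490576 + (1-p)*19.273819] = 40.716976
  V(2,1) = exp(-r*dt) * [p*19.273819 + (1-p)*0.000000] = 8.259142
  V(2,2) = exp(-r*dt) * [p*0.000000 + (1-p)*0.000000] = 0.000000
  V(1,0) = exp(-r*dt) * [p*40.716976 + (1-p)*8.259142] = 21.951854
  V(1,1) = exp(-r*dt) * [p*8.259142 + (1-p)*0.000000] = 3.539175
  V(0,0) = exp(-r*dt) * [p*21.951854 + (1-p)*3.539175] = 11.336748


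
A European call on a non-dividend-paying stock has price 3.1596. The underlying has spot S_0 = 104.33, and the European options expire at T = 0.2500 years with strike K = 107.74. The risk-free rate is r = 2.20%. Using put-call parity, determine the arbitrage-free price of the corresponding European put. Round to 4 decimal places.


Put-call parity: C - P = S_0 * exp(-qT) - K * exp(-rT).
S_0 * exp(-qT) = 104.3300 * 1.00000000 = 104.33000000
K * exp(-rT) = 107.7400 * 0.99451510 = 107.14905658
P = C - S*exp(-qT) + K*exp(-rT)
P = 3.1596 - 104.33000000 + 107.14905658 = 5.9787

Answer: Put price = 5.9787


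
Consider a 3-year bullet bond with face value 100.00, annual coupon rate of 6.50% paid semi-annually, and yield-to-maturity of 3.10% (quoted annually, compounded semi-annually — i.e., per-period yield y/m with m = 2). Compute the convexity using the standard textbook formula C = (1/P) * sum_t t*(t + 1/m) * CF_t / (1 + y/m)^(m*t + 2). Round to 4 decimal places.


Answer: Convexity = 9.2139

Derivation:
Coupon per period c = face * coupon_rate / m = 3.250000
Periods per year m = 2; per-period yield y/m = 0.015500
Number of cashflows N = 6
Cashflows (t years, CF_t, discount factor 1/(1+y/m)^(m*t), PV):
  t = 0.5000: CF_t = 3.250000, DF = 0.984737, PV = 3.200394
  t = 1.0000: CF_t = 3.250000, DF = 0.969706, PV = 3.151545
  t = 1.5000: CF_t = 3.250000, DF = 0.954905, PV = 3.103442
  t = 2.0000: CF_t = 3.250000, DF = 0.940330, PV = 3.056072
  t = 2.5000: CF_t = 3.250000, DF = 0.925977, PV = 3.009426
  t = 3.0000: CF_t = 103.250000, DF = 0.911844, PV = 94.147869
Price P = sum_t PV_t = 109.668748
Convexity numerator sum_t t*(t + 1/m) * CF_t / (1+y/m)^(m*t + 2):
  t = 0.5000: term = 1.551721
  t = 1.0000: term = 4.584109
  t = 1.5000: term = 9.028279
  t = 2.0000: term = 14.817461
  t = 2.5000: term = 21.886944
  t = 3.0000: term = 958.605546
Convexity = (1/P) * sum = 1010.474060 / 109.668748 = 9.213874


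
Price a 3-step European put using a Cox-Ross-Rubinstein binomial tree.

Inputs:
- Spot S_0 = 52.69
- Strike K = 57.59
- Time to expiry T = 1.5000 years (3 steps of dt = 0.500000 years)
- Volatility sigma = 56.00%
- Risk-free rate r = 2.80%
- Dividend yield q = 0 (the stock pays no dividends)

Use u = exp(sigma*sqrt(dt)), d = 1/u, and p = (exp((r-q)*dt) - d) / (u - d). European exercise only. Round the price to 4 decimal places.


dt = T/N = 0.500000
u = exp(sigma*sqrt(dt)) = 1.485839; d = 1/u = 0.673020
p = (exp((r-q)*dt) - d) / (u - d) = 0.419624
Discount per step: exp(-r*dt) = 0.986098
Stock lattice S(k, i) with i counting down-moves:
  k=0: S(0,0) = 52.6900
  k=1: S(1,0) = 78.2889; S(1,1) = 35.4614
  k=2: S(2,0) = 116.3247; S(2,1) = 52.6900; S(2,2) = 23.8663
  k=3: S(3,0) = 172.8398; S(3,1) = 78.2889; S(3,2) = 35.4614; S(3,3) = 16.0625
Terminal payoffs V(N, i) = max(K - S_T, 0):
  V(3,0) = 0.000000; V(3,1) = 0.000000; V(3,2) = 22.128561; V(3,3) = 41.527517
Backward induction: V(k, i) = exp(-r*dt) * [p * V(k+1, i) + (1-p) * V(k+1, i+1)].
  V(2,0) = exp(-r*dt) * [p*0.000000 + (1-p)*0.000000] = 0.000000
  V(2,1) = exp(-r*dt) * [p*0.000000 + (1-p)*22.128561] = 12.664343
  V(2,2) = exp(-r*dt) * [p*22.128561 + (1-p)*41.527517] = 32.923089
  V(1,0) = exp(-r*dt) * [p*0.000000 + (1-p)*12.664343] = 7.247900
  V(1,1) = exp(-r*dt) * [p*12.664343 + (1-p)*32.923089] = 24.082512
  V(0,0) = exp(-r*dt) * [p*7.247900 + (1-p)*24.082512] = 16.781712

Answer: Price = V(0,0) = 16.7817


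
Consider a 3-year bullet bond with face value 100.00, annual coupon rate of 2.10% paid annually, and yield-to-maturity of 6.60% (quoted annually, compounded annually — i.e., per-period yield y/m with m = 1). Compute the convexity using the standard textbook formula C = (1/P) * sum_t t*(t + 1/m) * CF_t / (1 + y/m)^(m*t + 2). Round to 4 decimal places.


Answer: Convexity = 10.2526

Derivation:
Coupon per period c = face * coupon_rate / m = 2.100000
Periods per year m = 1; per-period yield y/m = 0.066000
Number of cashflows N = 3
Cashflows (t years, CF_t, discount factor 1/(1+y/m)^(m*t), PV):
  t = 1.0000: CF_t = 2.100000, DF = 0.938086, PV = 1.969981
  t = 2.0000: CF_t = 2.100000, DF = 0.880006, PV = 1.848012
  t = 3.0000: CF_t = 102.100000, DF = 0.825521, PV = 84.285745
Price P = sum_t PV_t = 88.103738
Convexity numerator sum_t t*(t + 1/m) * CF_t / (1+y/m)^(m*t + 2):
  t = 1.0000: term = 3.467190
  t = 2.0000: term = 9.757571
  t = 3.0000: term = 890.063445
Convexity = (1/P) * sum = 903.288206 / 88.103738 = 10.252553


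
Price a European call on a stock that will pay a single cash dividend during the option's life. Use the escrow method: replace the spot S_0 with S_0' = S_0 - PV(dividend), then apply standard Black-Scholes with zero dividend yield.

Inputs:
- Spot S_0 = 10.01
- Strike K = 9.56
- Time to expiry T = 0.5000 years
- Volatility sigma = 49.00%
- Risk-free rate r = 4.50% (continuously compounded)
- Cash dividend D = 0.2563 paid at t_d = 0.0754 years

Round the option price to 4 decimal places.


Answer: Price = 1.5271

Derivation:
PV(D) = D * exp(-r * t_d) = 0.2563 * 0.99661275 = 0.25543185
S_0' = S_0 - PV(D) = 10.0100 - 0.25543185 = 9.75456815
d1 = (ln(S_0'/K) + (r + sigma^2/2)*T) / (sigma*sqrt(T)) = 0.29632962
d2 = d1 - sigma*sqrt(T) = -0.05015270
exp(-rT) = 0.97775124
N(d1) = 0.61651082; N(d2) = 0.48000035
C = S_0' * N(d1) - K * exp(-rT) * N(d2) = 9.75456815 * 0.61651082 - 9.5600 * 0.97775124 * 0.48000035 = 1.5271


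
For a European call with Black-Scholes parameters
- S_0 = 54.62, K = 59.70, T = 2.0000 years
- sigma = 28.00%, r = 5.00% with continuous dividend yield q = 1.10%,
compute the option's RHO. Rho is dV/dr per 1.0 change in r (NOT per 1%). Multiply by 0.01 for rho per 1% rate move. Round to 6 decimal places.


Answer: Rho = 44.377237

Derivation:
d1 = 0.1703826712; d2 = -0.2255971262
phi(d1) = 0.3931934062; exp(-qT) = 0.9782402351; exp(-rT) = 0.9048374180
N(d2) = 0.4107573881
Rho = K*T*exp(-rT)*N(d2) = 59.7000 * 2.0000 * 0.9048374180 * 0.4107573881 = 44.377237


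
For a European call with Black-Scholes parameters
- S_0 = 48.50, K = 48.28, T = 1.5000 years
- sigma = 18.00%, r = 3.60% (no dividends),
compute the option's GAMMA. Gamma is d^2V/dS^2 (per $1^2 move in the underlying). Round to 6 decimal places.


Answer: Gamma = 0.034768

Derivation:
d1 = 0.3757989097; d2 = 0.1553448328
phi(d1) = 0.3717435874; exp(-qT) = 1.0000000000; exp(-rT) = 0.9474321065
Gamma = exp(-qT) * phi(d1) / (S * sigma * sqrt(T)) = 1.0000000000 * 0.3717435874 / (48.5000 * 0.1800 * 1.2247448714) = 0.034768


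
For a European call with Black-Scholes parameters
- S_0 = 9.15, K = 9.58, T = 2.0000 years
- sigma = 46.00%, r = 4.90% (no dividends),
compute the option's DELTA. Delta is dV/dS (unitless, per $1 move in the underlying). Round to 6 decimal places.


d1 = 0.4053201974; d2 = -0.2452180413
phi(d1) = 0.3674820649; exp(-qT) = 1.0000000000; exp(-rT) = 0.9066489038
N(d1) = 0.6573789190
Delta = exp(-qT) * N(d1) = 1.0000000000 * 0.6573789190 = 0.657379

Answer: Delta = 0.657379


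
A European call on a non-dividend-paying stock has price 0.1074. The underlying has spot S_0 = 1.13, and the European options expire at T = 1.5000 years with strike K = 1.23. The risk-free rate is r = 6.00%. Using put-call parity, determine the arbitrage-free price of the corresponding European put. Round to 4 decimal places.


Answer: Put price = 0.1015

Derivation:
Put-call parity: C - P = S_0 * exp(-qT) - K * exp(-rT).
S_0 * exp(-qT) = 1.1300 * 1.00000000 = 1.13000000
K * exp(-rT) = 1.2300 * 0.91393119 = 1.12413536
P = C - S*exp(-qT) + K*exp(-rT)
P = 0.1074 - 1.13000000 + 1.12413536 = 0.1015


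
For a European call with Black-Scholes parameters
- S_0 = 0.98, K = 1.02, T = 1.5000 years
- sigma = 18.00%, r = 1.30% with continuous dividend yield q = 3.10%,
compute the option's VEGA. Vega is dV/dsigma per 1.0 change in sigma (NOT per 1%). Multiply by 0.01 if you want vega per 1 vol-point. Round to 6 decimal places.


d1 = -0.1937153317; d2 = -0.4141694085
phi(d1) = 0.3915267856; exp(-qT) = 0.9545645606; exp(-rT) = 0.9806888952
Vega = S * exp(-qT) * phi(d1) * sqrt(T) = 0.9800 * 0.9545645606 * 0.3915267856 * 1.2247448714 = 0.448579

Answer: Vega = 0.448579


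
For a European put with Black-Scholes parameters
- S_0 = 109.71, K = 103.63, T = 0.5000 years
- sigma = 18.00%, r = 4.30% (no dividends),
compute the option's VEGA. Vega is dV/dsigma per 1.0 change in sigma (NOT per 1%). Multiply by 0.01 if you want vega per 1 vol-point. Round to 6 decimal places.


Answer: Vega = 24.551857

Derivation:
d1 = 0.6805011628; d2 = 0.5532219422
phi(d1) = 0.3164849944; exp(-qT) = 1.0000000000; exp(-rT) = 0.9787294775
Vega = S * exp(-qT) * phi(d1) * sqrt(T) = 109.7100 * 1.0000000000 * 0.3164849944 * 0.7071067812 = 24.551857


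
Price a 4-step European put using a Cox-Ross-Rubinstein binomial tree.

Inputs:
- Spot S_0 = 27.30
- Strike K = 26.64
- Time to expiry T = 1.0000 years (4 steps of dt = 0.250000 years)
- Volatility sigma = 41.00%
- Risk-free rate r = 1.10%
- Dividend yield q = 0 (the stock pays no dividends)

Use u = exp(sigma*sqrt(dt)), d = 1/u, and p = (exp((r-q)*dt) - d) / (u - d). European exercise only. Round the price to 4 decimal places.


dt = T/N = 0.250000
u = exp(sigma*sqrt(dt)) = 1.227525; d = 1/u = 0.814647
p = (exp((r-q)*dt) - d) / (u - d) = 0.455598
Discount per step: exp(-r*dt) = 0.997254
Stock lattice S(k, i) with i counting down-moves:
  k=0: S(0,0) = 27.3000
  k=1: S(1,0) = 33.5114; S(1,1) = 22.2399
  k=2: S(2,0) = 41.1361; S(2,1) = 27.3000; S(2,2) = 18.1177
  k=3: S(3,0) = 50.4956; S(3,1) = 33.5114; S(3,2) = 22.2399; S(3,3) = 14.7595
  k=4: S(4,0) = 61.9846; S(4,1) = 41.1361; S(4,2) = 27.3000; S(4,3) = 18.1177; S(4,4) = 12.0238
Terminal payoffs V(N, i) = max(K - S_T, 0):
  V(4,0) = 0.000000; V(4,1) = 0.000000; V(4,2) = 0.000000; V(4,3) = 8.522348; V(4,4) = 14.616216
Backward induction: V(k, i) = exp(-r*dt) * [p * V(k+1, i) + (1-p) * V(k+1, i+1)].
  V(3,0) = exp(-r*dt) * [p*0.000000 + (1-p)*0.000000] = 0.000000
  V(3,1) = exp(-r*dt) * [p*0.000000 + (1-p)*0.000000] = 0.000000
  V(3,2) = exp(-r*dt) * [p*0.000000 + (1-p)*8.522348] = 4.626838
  V(3,3) = exp(-r*dt) * [p*8.522348 + (1-p)*14.616216] = 11.807344
  V(2,0) = exp(-r*dt) * [p*0.000000 + (1-p)*0.000000] = 0.000000
  V(2,1) = exp(-r*dt) * [p*0.000000 + (1-p)*4.626838] = 2.511940
  V(2,2) = exp(-r*dt) * [p*4.626838 + (1-p)*11.807344] = 8.512475
  V(1,0) = exp(-r*dt) * [p*0.000000 + (1-p)*2.511940] = 1.363749
  V(1,1) = exp(-r*dt) * [p*2.511940 + (1-p)*8.512475] = 5.762771
  V(0,0) = exp(-r*dt) * [p*1.363749 + (1-p)*5.762771] = 3.748261

Answer: Price = V(0,0) = 3.7483


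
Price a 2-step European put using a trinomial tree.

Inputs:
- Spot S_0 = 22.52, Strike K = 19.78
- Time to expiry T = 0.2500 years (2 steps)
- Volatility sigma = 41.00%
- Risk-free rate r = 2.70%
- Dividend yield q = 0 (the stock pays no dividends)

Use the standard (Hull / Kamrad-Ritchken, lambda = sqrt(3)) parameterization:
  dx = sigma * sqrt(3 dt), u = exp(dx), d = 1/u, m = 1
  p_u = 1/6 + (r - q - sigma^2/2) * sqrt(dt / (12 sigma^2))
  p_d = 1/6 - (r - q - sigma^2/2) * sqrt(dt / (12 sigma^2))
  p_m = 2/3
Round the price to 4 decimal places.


Answer: Price = V(0,0) = 0.7412

Derivation:
dt = T/N = 0.125000; dx = sigma*sqrt(3*dt) = 0.251073
u = exp(dx) = 1.285404; d = 1/u = 0.777966
p_u = 0.152465, p_m = 0.666667, p_d = 0.180868
Discount per step: exp(-r*dt) = 0.996631
Stock lattice S(k, j) with j the centered position index:
  k=0: S(0,+0) = 22.5200
  k=1: S(1,-1) = 17.5198; S(1,+0) = 22.5200; S(1,+1) = 28.9473
  k=2: S(2,-2) = 13.6298; S(2,-1) = 17.5198; S(2,+0) = 22.5200; S(2,+1) = 28.9473; S(2,+2) = 37.2089
Terminal payoffs V(N, j) = max(K - S_T, 0):
  V(2,-2) = 6.150202; V(2,-1) = 2.260210; V(2,+0) = 0.000000; V(2,+1) = 0.000000; V(2,+2) = 0.000000
Backward induction: V(k, j) = exp(-r*dt) * [p_u * V(k+1, j+1) + p_m * V(k+1, j) + p_d * V(k+1, j-1)]
  V(1,-1) = exp(-r*dt) * [p_u*0.000000 + p_m*2.260210 + p_d*6.150202] = 2.610358
  V(1,+0) = exp(-r*dt) * [p_u*0.000000 + p_m*0.000000 + p_d*2.260210] = 0.407423
  V(1,+1) = exp(-r*dt) * [p_u*0.000000 + p_m*0.000000 + p_d*0.000000] = 0.000000
  V(0,+0) = exp(-r*dt) * [p_u*0.000000 + p_m*0.407423 + p_d*2.610358] = 0.741240


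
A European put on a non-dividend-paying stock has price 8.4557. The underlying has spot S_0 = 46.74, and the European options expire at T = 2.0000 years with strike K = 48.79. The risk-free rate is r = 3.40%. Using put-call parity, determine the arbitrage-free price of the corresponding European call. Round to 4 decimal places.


Answer: Call price = 9.6131

Derivation:
Put-call parity: C - P = S_0 * exp(-qT) - K * exp(-rT).
S_0 * exp(-qT) = 46.7400 * 1.00000000 = 46.74000000
K * exp(-rT) = 48.7900 * 0.93426047 = 45.58256851
C = P + S*exp(-qT) - K*exp(-rT)
C = 8.4557 + 46.74000000 - 45.58256851 = 9.6131


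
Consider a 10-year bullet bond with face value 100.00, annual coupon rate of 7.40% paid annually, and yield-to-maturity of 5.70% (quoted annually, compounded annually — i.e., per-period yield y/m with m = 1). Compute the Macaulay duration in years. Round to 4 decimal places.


Coupon per period c = face * coupon_rate / m = 7.400000
Periods per year m = 1; per-period yield y/m = 0.057000
Number of cashflows N = 10
Cashflows (t years, CF_t, discount factor 1/(1+y/m)^(m*t), PV):
  t = 1.0000: CF_t = 7.400000, DF = 0.946074, PV = 7.000946
  t = 2.0000: CF_t = 7.400000, DF = 0.895056, PV = 6.623412
  t = 3.0000: CF_t = 7.400000, DF = 0.846789, PV = 6.266236
  t = 4.0000: CF_t = 7.400000, DF = 0.801125, PV = 5.928322
  t = 5.0000: CF_t = 7.400000, DF = 0.757923, PV = 5.608630
  t = 6.0000: CF_t = 7.400000, DF = 0.717051, PV = 5.306178
  t = 7.0000: CF_t = 7.400000, DF = 0.678383, PV = 5.020036
  t = 8.0000: CF_t = 7.400000, DF = 0.641801, PV = 4.749324
  t = 9.0000: CF_t = 7.400000, DF = 0.607191, PV = 4.493211
  t = 10.0000: CF_t = 107.400000, DF = 0.574447, PV = 61.695631
Price P = sum_t PV_t = 112.691925
Macaulay numerator sum_t t * PV_t:
  t * PV_t at t = 1.0000: 7.000946
  t * PV_t at t = 2.0000: 13.246823
  t * PV_t at t = 3.0000: 18.798708
  t * PV_t at t = 4.0000: 23.713287
  t * PV_t at t = 5.0000: 28.043150
  t * PV_t at t = 6.0000: 31.837067
  t * PV_t at t = 7.0000: 35.140250
  t * PV_t at t = 8.0000: 37.994594
  t * PV_t at t = 9.0000: 40.438901
  t * PV_t at t = 10.0000: 616.956307
Macaulay duration D = (sum_t t * PV_t) / P = 853.170033 / 112.691925 = 7.570818

Answer: Macaulay duration = 7.5708 years


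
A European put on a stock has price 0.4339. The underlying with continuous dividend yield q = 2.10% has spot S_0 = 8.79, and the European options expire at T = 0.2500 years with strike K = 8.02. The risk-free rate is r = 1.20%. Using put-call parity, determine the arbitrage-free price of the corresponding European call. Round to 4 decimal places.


Answer: Call price = 1.1819

Derivation:
Put-call parity: C - P = S_0 * exp(-qT) - K * exp(-rT).
S_0 * exp(-qT) = 8.7900 * 0.99476376 = 8.74397343
K * exp(-rT) = 8.0200 * 0.99700450 = 7.99597605
C = P + S*exp(-qT) - K*exp(-rT)
C = 0.4339 + 8.74397343 - 7.99597605 = 1.1819


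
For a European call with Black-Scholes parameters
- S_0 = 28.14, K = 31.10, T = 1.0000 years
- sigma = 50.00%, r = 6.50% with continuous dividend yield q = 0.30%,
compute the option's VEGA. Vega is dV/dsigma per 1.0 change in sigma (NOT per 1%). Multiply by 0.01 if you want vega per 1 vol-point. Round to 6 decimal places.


d1 = 0.1739684650; d2 = -0.3260315350
phi(d1) = 0.3929507289; exp(-qT) = 0.9970044955; exp(-rT) = 0.9370674634
Vega = S * exp(-qT) * phi(d1) * sqrt(T) = 28.1400 * 0.9970044955 * 0.3929507289 * 1.0000000000 = 11.024510

Answer: Vega = 11.024510


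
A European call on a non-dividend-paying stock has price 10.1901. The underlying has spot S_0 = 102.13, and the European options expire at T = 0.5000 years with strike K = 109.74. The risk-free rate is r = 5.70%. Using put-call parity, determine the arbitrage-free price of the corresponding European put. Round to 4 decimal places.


Put-call parity: C - P = S_0 * exp(-qT) - K * exp(-rT).
S_0 * exp(-qT) = 102.1300 * 1.00000000 = 102.13000000
K * exp(-rT) = 109.7400 * 0.97190229 = 106.65655776
P = C - S*exp(-qT) + K*exp(-rT)
P = 10.1901 - 102.13000000 + 106.65655776 = 14.7167

Answer: Put price = 14.7167


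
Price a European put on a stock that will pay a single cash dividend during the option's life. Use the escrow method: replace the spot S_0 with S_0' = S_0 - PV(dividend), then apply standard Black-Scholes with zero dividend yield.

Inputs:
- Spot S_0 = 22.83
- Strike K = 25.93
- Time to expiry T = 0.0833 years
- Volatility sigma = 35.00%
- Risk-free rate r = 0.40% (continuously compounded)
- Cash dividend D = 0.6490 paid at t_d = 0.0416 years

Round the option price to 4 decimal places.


Answer: Price = 3.8046

Derivation:
PV(D) = D * exp(-r * t_d) = 0.6490 * 0.99983361 = 0.64889202
S_0' = S_0 - PV(D) = 22.8300 - 0.64889202 = 22.18110798
d1 = (ln(S_0'/K) + (r + sigma^2/2)*T) / (sigma*sqrt(T)) = -1.49208253
d2 = d1 - sigma*sqrt(T) = -1.59309862
exp(-rT) = 0.99966686
N(-d1) = 0.93216124; N(-d2) = 0.94443097
P = K * exp(-rT) * N(-d2) - S_0' * N(-d1) = 25.9300 * 0.99966686 * 0.94443097 - 22.18110798 * 0.93216124 = 3.8046


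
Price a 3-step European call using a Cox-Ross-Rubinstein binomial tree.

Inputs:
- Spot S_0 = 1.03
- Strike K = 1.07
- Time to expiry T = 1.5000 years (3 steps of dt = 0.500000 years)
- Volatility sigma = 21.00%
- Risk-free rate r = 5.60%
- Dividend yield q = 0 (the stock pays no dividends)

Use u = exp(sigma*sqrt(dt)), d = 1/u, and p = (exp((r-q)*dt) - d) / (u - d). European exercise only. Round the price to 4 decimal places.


Answer: Price = V(0,0) = 0.1335

Derivation:
dt = T/N = 0.500000
u = exp(sigma*sqrt(dt)) = 1.160084; d = 1/u = 0.862007
p = (exp((r-q)*dt) - d) / (u - d) = 0.558208
Discount per step: exp(-r*dt) = 0.972388
Stock lattice S(k, i) with i counting down-moves:
  k=0: S(0,0) = 1.0300
  k=1: S(1,0) = 1.1949; S(1,1) = 0.8879
  k=2: S(2,0) = 1.3862; S(2,1) = 1.0300; S(2,2) = 0.7653
  k=3: S(3,0) = 1.6081; S(3,1) = 1.1949; S(3,2) = 0.8879; S(3,3) = 0.6597
Terminal payoffs V(N, i) = max(S_T - K, 0):
  V(3,0) = 0.538072; V(3,1) = 0.124887; V(3,2) = 0.000000; V(3,3) = 0.000000
Backward induction: V(k, i) = exp(-r*dt) * [p * V(k+1, i) + (1-p) * V(k+1, i+1)].
  V(2,0) = exp(-r*dt) * [p*0.538072 + (1-p)*0.124887] = 0.345713
  V(2,1) = exp(-r*dt) * [p*0.124887 + (1-p)*0.000000] = 0.067788
  V(2,2) = exp(-r*dt) * [p*0.000000 + (1-p)*0.000000] = 0.000000
  V(1,0) = exp(-r*dt) * [p*0.345713 + (1-p)*0.067788] = 0.216772
  V(1,1) = exp(-r*dt) * [p*0.067788 + (1-p)*0.000000] = 0.036795
  V(0,0) = exp(-r*dt) * [p*0.216772 + (1-p)*0.036795] = 0.133470


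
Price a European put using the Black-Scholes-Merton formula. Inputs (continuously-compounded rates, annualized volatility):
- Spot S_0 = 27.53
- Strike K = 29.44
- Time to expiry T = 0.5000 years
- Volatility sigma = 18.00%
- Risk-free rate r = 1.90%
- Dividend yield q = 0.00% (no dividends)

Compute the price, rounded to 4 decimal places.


d1 = (ln(S/K) + (r - q + 0.5*sigma^2) * T) / (sigma * sqrt(T)) = -0.38873568
d2 = d1 - sigma * sqrt(T) = -0.51601490
exp(-rT) = 0.99054498; exp(-qT) = 1.00000000
P = K * exp(-rT) * N(-d2) - S_0 * exp(-qT) * N(-d1)
N(-d1) = 0.65126416; N(-d2) = 0.69707800
P = 29.4400 * 0.99054498 * 0.69707800 - 27.5300 * 1.00000000 * 0.65126416 = 2.3986

Answer: Price = 2.3986


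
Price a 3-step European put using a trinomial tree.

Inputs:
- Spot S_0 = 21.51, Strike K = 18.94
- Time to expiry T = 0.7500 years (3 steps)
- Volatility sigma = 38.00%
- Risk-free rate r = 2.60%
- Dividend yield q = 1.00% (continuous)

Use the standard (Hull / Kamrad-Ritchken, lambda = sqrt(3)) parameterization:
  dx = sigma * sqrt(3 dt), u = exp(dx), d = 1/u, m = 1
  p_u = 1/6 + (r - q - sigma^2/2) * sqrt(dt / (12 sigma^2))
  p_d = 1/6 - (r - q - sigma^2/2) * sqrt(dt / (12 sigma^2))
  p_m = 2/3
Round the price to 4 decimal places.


dt = T/N = 0.250000; dx = sigma*sqrt(3*dt) = 0.329090
u = exp(dx) = 1.389702; d = 1/u = 0.719579
p_u = 0.145320, p_m = 0.666667, p_d = 0.188013
Discount per step: exp(-r*dt) = 0.993521
Stock lattice S(k, j) with j the centered position index:
  k=0: S(0,+0) = 21.5100
  k=1: S(1,-1) = 15.4781; S(1,+0) = 21.5100; S(1,+1) = 29.8925
  k=2: S(2,-2) = 11.1377; S(2,-1) = 15.4781; S(2,+0) = 21.5100; S(2,+1) = 29.8925; S(2,+2) = 41.5417
  k=3: S(3,-3) = 8.0145; S(3,-2) = 11.1377; S(3,-1) = 15.4781; S(3,+0) = 21.5100; S(3,+1) = 29.8925; S(3,+2) = 41.5417; S(3,+3) = 57.7306
Terminal payoffs V(N, j) = max(K - S_T, 0):
  V(3,-3) = 10.925527; V(3,-2) = 7.802268; V(3,-1) = 3.461866; V(3,+0) = 0.000000; V(3,+1) = 0.000000; V(3,+2) = 0.000000; V(3,+3) = 0.000000
Backward induction: V(k, j) = exp(-r*dt) * [p_u * V(k+1, j+1) + p_m * V(k+1, j) + p_d * V(k+1, j-1)]
  V(2,-2) = exp(-r*dt) * [p_u*3.461866 + p_m*7.802268 + p_d*10.925527] = 7.708468
  V(2,-1) = exp(-r*dt) * [p_u*0.000000 + p_m*3.461866 + p_d*7.802268] = 3.750385
  V(2,+0) = exp(-r*dt) * [p_u*0.000000 + p_m*0.000000 + p_d*3.461866] = 0.646660
  V(2,+1) = exp(-r*dt) * [p_u*0.000000 + p_m*0.000000 + p_d*0.000000] = 0.000000
  V(2,+2) = exp(-r*dt) * [p_u*0.000000 + p_m*0.000000 + p_d*0.000000] = 0.000000
  V(1,-1) = exp(-r*dt) * [p_u*0.646660 + p_m*3.750385 + p_d*7.708468] = 4.017327
  V(1,+0) = exp(-r*dt) * [p_u*0.000000 + p_m*0.646660 + p_d*3.750385] = 1.128868
  V(1,+1) = exp(-r*dt) * [p_u*0.000000 + p_m*0.000000 + p_d*0.646660] = 0.120793
  V(0,+0) = exp(-r*dt) * [p_u*0.120793 + p_m*1.128868 + p_d*4.017327] = 1.515561

Answer: Price = V(0,0) = 1.5156


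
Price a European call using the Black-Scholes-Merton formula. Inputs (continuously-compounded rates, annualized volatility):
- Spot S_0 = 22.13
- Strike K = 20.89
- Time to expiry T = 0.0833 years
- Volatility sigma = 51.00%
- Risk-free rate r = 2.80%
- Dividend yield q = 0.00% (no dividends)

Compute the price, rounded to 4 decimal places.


Answer: Price = 2.0079

Derivation:
d1 = (ln(S/K) + (r - q + 0.5*sigma^2) * T) / (sigma * sqrt(T)) = 0.48119301
d2 = d1 - sigma * sqrt(T) = 0.33399814
exp(-rT) = 0.99767032; exp(-qT) = 1.00000000
C = S_0 * exp(-qT) * N(d1) - K * exp(-rT) * N(d2)
N(d1) = 0.68481034; N(d2) = 0.63080952
C = 22.1300 * 1.00000000 * 0.68481034 - 20.8900 * 0.99767032 * 0.63080952 = 2.0079


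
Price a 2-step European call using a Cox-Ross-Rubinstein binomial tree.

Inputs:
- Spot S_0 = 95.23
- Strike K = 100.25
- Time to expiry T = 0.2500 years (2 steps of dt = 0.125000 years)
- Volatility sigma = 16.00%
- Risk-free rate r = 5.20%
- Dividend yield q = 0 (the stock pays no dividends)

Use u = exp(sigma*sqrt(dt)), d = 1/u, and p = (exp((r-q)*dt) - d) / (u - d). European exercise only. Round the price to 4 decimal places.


dt = T/N = 0.125000
u = exp(sigma*sqrt(dt)) = 1.058199; d = 1/u = 0.945002
p = (exp((r-q)*dt) - d) / (u - d) = 0.543470
Discount per step: exp(-r*dt) = 0.993521
Stock lattice S(k, i) with i counting down-moves:
  k=0: S(0,0) = 95.2300
  k=1: S(1,0) = 100.7723; S(1,1) = 89.9925
  k=2: S(2,0) = 106.6372; S(2,1) = 95.2300; S(2,2) = 85.0431
Terminal payoffs V(N, i) = max(S_T - K, 0):
  V(2,0) = 6.387166; V(2,1) = 0.000000; V(2,2) = 0.000000
Backward induction: V(k, i) = exp(-r*dt) * [p * V(k+1, i) + (1-p) * V(k+1, i+1)].
  V(1,0) = exp(-r*dt) * [p*6.387166 + (1-p)*0.000000] = 3.448746
  V(1,1) = exp(-r*dt) * [p*0.000000 + (1-p)*0.000000] = 0.000000
  V(0,0) = exp(-r*dt) * [p*3.448746 + (1-p)*0.000000] = 1.862148

Answer: Price = V(0,0) = 1.8621


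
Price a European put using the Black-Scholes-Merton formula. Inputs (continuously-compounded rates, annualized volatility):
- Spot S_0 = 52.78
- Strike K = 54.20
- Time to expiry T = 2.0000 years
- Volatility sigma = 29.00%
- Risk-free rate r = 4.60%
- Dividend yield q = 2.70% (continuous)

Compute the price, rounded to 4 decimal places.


Answer: Price = 7.7968

Derivation:
d1 = (ln(S/K) + (r - q + 0.5*sigma^2) * T) / (sigma * sqrt(T)) = 0.23298296
d2 = d1 - sigma * sqrt(T) = -0.17713897
exp(-rT) = 0.91210515; exp(-qT) = 0.94743211
P = K * exp(-rT) * N(-d2) - S_0 * exp(-qT) * N(-d1)
N(-d1) = 0.40788732; N(-d2) = 0.57030038
P = 54.2000 * 0.91210515 * 0.57030038 - 52.7800 * 0.94743211 * 0.40788732 = 7.7968


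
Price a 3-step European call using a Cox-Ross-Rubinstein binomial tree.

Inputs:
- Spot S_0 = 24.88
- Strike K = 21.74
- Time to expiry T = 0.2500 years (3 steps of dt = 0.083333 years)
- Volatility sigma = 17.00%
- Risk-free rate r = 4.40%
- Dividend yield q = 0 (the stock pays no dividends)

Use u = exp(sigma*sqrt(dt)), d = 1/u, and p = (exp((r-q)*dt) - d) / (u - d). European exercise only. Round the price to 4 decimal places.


Answer: Price = V(0,0) = 3.4060

Derivation:
dt = T/N = 0.083333
u = exp(sigma*sqrt(dt)) = 1.050299; d = 1/u = 0.952110
p = (exp((r-q)*dt) - d) / (u - d) = 0.525145
Discount per step: exp(-r*dt) = 0.996340
Stock lattice S(k, i) with i counting down-moves:
  k=0: S(0,0) = 24.8800
  k=1: S(1,0) = 26.1314; S(1,1) = 23.6885
  k=2: S(2,0) = 27.4458; S(2,1) = 24.8800; S(2,2) = 22.5541
  k=3: S(3,0) = 28.8263; S(3,1) = 26.1314; S(3,2) = 23.6885; S(3,3) = 21.4739
Terminal payoffs V(N, i) = max(S_T - K, 0):
  V(3,0) = 7.086312; V(3,1) = 4.391436; V(3,2) = 1.948495; V(3,3) = 0.000000
Backward induction: V(k, i) = exp(-r*dt) * [p * V(k+1, i) + (1-p) * V(k+1, i+1)].
  V(2,0) = exp(-r*dt) * [p*7.086312 + (1-p)*4.391436] = 5.785386
  V(2,1) = exp(-r*dt) * [p*4.391436 + (1-p)*1.948495] = 3.219567
  V(2,2) = exp(-r*dt) * [p*1.948495 + (1-p)*0.000000] = 1.019498
  V(1,0) = exp(-r*dt) * [p*5.785386 + (1-p)*3.219567] = 4.550280
  V(1,1) = exp(-r*dt) * [p*3.219567 + (1-p)*1.019498] = 2.166894
  V(0,0) = exp(-r*dt) * [p*4.550280 + (1-p)*2.166894] = 3.406006


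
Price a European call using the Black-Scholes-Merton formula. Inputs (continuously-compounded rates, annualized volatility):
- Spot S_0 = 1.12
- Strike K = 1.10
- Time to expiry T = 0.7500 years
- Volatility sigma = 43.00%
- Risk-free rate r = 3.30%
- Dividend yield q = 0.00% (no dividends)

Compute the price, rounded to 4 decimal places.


Answer: Price = 0.1865

Derivation:
d1 = (ln(S/K) + (r - q + 0.5*sigma^2) * T) / (sigma * sqrt(T)) = 0.30104387
d2 = d1 - sigma * sqrt(T) = -0.07134705
exp(-rT) = 0.97555377; exp(-qT) = 1.00000000
C = S_0 * exp(-qT) * N(d1) - K * exp(-rT) * N(d2)
N(d1) = 0.61830948; N(d2) = 0.47156077
C = 1.1200 * 1.00000000 * 0.61830948 - 1.1000 * 0.97555377 * 0.47156077 = 0.1865


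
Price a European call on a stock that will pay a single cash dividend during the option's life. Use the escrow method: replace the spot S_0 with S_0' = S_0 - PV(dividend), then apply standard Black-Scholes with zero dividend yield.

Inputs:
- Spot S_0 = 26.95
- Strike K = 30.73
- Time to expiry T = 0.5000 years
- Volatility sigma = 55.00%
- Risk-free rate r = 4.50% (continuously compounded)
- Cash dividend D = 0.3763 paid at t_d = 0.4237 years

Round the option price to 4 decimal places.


PV(D) = D * exp(-r * t_d) = 0.3763 * 0.98111412 = 0.36919324
S_0' = S_0 - PV(D) = 26.9500 - 0.36919324 = 26.58080676
d1 = (ln(S_0'/K) + (r + sigma^2/2)*T) / (sigma*sqrt(T)) = -0.12065806
d2 = d1 - sigma*sqrt(T) = -0.50956679
exp(-rT) = 0.97775124
N(d1) = 0.45198094; N(d2) = 0.30517750
C = S_0' * N(d1) - K * exp(-rT) * N(d2) = 26.58080676 * 0.45198094 - 30.7300 * 0.97775124 * 0.30517750 = 2.8446

Answer: Price = 2.8446


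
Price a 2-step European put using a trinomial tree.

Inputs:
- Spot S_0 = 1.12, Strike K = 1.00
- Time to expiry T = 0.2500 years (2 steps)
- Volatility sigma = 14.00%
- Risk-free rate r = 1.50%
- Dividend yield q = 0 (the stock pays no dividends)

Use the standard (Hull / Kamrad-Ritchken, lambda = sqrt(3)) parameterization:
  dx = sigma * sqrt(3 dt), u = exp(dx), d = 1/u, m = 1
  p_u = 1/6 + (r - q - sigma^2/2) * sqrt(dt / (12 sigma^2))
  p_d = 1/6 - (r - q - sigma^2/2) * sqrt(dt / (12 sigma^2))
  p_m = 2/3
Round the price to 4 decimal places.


dt = T/N = 0.125000; dx = sigma*sqrt(3*dt) = 0.085732
u = exp(dx) = 1.089514; d = 1/u = 0.917840
p_u = 0.170458, p_m = 0.666667, p_d = 0.162876
Discount per step: exp(-r*dt) = 0.998127
Stock lattice S(k, j) with j the centered position index:
  k=0: S(0,+0) = 1.1200
  k=1: S(1,-1) = 1.0280; S(1,+0) = 1.1200; S(1,+1) = 1.2203
  k=2: S(2,-2) = 0.9435; S(2,-1) = 1.0280; S(2,+0) = 1.1200; S(2,+1) = 1.2203; S(2,+2) = 1.3295
Terminal payoffs V(N, j) = max(K - S_T, 0):
  V(2,-2) = 0.056478; V(2,-1) = 0.000000; V(2,+0) = 0.000000; V(2,+1) = 0.000000; V(2,+2) = 0.000000
Backward induction: V(k, j) = exp(-r*dt) * [p_u * V(k+1, j+1) + p_m * V(k+1, j) + p_d * V(k+1, j-1)]
  V(1,-1) = exp(-r*dt) * [p_u*0.000000 + p_m*0.000000 + p_d*0.056478] = 0.009182
  V(1,+0) = exp(-r*dt) * [p_u*0.000000 + p_m*0.000000 + p_d*0.000000] = 0.000000
  V(1,+1) = exp(-r*dt) * [p_u*0.000000 + p_m*0.000000 + p_d*0.000000] = 0.000000
  V(0,+0) = exp(-r*dt) * [p_u*0.000000 + p_m*0.000000 + p_d*0.009182] = 0.001493

Answer: Price = V(0,0) = 0.0015


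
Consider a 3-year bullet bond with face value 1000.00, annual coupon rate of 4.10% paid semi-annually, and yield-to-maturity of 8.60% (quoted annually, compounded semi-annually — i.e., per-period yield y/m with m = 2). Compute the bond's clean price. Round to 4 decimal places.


Coupon per period c = face * coupon_rate / m = 20.500000
Periods per year m = 2; per-period yield y/m = 0.043000
Number of cashflows N = 6
Cashflows (t years, CF_t, discount factor 1/(1+y/m)^(m*t), PV):
  t = 0.5000: CF_t = 20.500000, DF = 0.958773, PV = 19.654842
  t = 1.0000: CF_t = 20.500000, DF = 0.919245, PV = 18.844527
  t = 1.5000: CF_t = 20.500000, DF = 0.881347, PV = 18.067619
  t = 2.0000: CF_t = 20.500000, DF = 0.845012, PV = 17.322742
  t = 2.5000: CF_t = 20.500000, DF = 0.810174, PV = 16.608573
  t = 3.0000: CF_t = 1020.500000, DF = 0.776773, PV = 792.696898
Price P = sum_t PV_t = 883.195201

Answer: Price = 883.1952


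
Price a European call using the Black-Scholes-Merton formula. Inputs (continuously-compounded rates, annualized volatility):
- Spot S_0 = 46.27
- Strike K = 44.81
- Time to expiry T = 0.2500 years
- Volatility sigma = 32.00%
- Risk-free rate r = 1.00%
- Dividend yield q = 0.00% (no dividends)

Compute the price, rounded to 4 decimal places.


d1 = (ln(S/K) + (r - q + 0.5*sigma^2) * T) / (sigma * sqrt(T)) = 0.29601546
d2 = d1 - sigma * sqrt(T) = 0.13601546
exp(-rT) = 0.99750312; exp(-qT) = 1.00000000
C = S_0 * exp(-qT) * N(d1) - K * exp(-rT) * N(d2)
N(d1) = 0.61639086; N(d2) = 0.55409547
C = 46.2700 * 1.00000000 * 0.61639086 - 44.8100 * 0.99750312 * 0.55409547 = 3.7534

Answer: Price = 3.7534


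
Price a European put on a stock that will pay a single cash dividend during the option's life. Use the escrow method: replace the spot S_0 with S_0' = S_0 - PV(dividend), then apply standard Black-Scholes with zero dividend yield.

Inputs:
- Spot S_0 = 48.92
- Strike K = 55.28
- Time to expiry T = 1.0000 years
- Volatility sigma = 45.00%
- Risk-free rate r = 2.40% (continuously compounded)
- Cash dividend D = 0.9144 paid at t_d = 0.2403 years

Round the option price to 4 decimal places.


PV(D) = D * exp(-r * t_d) = 0.9144 * 0.99424940 = 0.90914165
S_0' = S_0 - PV(D) = 48.9200 - 0.90914165 = 48.01085835
d1 = (ln(S_0'/K) + (r + sigma^2/2)*T) / (sigma*sqrt(T)) = -0.03496440
d2 = d1 - sigma*sqrt(T) = -0.48496440
exp(-rT) = 0.97628571
N(-d1) = 0.51394593; N(-d2) = 0.68614920
P = K * exp(-rT) * N(-d2) - S_0' * N(-d1) = 55.2800 * 0.97628571 * 0.68614920 - 48.01085835 * 0.51394593 = 12.3559

Answer: Price = 12.3559


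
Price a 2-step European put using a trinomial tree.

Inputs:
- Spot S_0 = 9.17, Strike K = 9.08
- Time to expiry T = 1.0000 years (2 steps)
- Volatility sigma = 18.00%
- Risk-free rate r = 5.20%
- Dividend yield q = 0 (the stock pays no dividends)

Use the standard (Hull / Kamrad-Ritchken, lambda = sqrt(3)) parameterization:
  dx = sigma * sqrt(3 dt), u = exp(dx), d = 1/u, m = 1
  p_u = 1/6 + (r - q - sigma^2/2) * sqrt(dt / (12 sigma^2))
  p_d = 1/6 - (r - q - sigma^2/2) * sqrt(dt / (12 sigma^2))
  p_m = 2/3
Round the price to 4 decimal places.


dt = T/N = 0.500000; dx = sigma*sqrt(3*dt) = 0.220454
u = exp(dx) = 1.246643; d = 1/u = 0.802154
p_u = 0.207265, p_m = 0.666667, p_d = 0.126069
Discount per step: exp(-r*dt) = 0.974335
Stock lattice S(k, j) with j the centered position index:
  k=0: S(0,+0) = 9.1700
  k=1: S(1,-1) = 7.3558; S(1,+0) = 9.1700; S(1,+1) = 11.4317
  k=2: S(2,-2) = 5.9005; S(2,-1) = 7.3558; S(2,+0) = 9.1700; S(2,+1) = 11.4317; S(2,+2) = 14.2513
Terminal payoffs V(N, j) = max(K - S_T, 0):
  V(2,-2) = 3.179547; V(2,-1) = 1.724243; V(2,+0) = 0.000000; V(2,+1) = 0.000000; V(2,+2) = 0.000000
Backward induction: V(k, j) = exp(-r*dt) * [p_u * V(k+1, j+1) + p_m * V(k+1, j) + p_d * V(k+1, j-1)]
  V(1,-1) = exp(-r*dt) * [p_u*0.000000 + p_m*1.724243 + p_d*3.179547] = 1.510548
  V(1,+0) = exp(-r*dt) * [p_u*0.000000 + p_m*0.000000 + p_d*1.724243] = 0.211794
  V(1,+1) = exp(-r*dt) * [p_u*0.000000 + p_m*0.000000 + p_d*0.000000] = 0.000000
  V(0,+0) = exp(-r*dt) * [p_u*0.000000 + p_m*0.211794 + p_d*1.510548] = 0.323118

Answer: Price = V(0,0) = 0.3231


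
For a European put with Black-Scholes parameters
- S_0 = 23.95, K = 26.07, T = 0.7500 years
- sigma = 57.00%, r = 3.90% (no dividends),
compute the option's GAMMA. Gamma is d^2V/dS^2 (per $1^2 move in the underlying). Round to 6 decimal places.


d1 = 0.1342503382; d2 = -0.3593841420
phi(d1) = 0.3953633317; exp(-qT) = 1.0000000000; exp(-rT) = 0.9711736407
Gamma = exp(-qT) * phi(d1) / (S * sigma * sqrt(T)) = 1.0000000000 * 0.3953633317 / (23.9500 * 0.5700 * 0.8660254038) = 0.033441

Answer: Gamma = 0.033441


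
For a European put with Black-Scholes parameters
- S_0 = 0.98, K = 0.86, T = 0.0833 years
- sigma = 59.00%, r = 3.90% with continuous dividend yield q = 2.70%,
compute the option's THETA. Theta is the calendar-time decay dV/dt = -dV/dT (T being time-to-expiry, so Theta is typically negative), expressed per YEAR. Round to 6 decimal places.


d1 = 0.8580836855; d2 = 0.6877994232
phi(d1) = 0.2760723420; exp(-qT) = 0.9977534273; exp(-rT) = 0.9967565713
Theta = -S*exp(-qT)*phi(d1)*sigma/(2*sqrt(T)) + r*K*exp(-rT)*N(-d2) - q*S*exp(-qT)*N(-d1)
N(-d1) = 0.1954231276; N(-d2) = 0.2457895497; sqrt(T) = 0.2886173938
Term 1 = -0.9800 * 0.9977534273 * 0.2760723420 * 0.5900 / (2 * 0.2886173938) = -0.2759127176
Term 2 = 0.0390 * 0.8600 * 0.9967565713 * 0.2457895497 = 0.0082170434
Term 3 = -0.0270 * 0.9800 * 0.9977534273 * 0.1954231276 = -0.0051592792
Theta = -0.2759127176 + (0.0082170434) + (-0.0051592792) = -0.272855

Answer: Theta = -0.272855


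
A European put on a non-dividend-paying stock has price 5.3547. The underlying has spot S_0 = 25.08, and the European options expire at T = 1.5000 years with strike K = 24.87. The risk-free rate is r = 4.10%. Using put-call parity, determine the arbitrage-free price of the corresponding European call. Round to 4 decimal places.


Put-call parity: C - P = S_0 * exp(-qT) - K * exp(-rT).
S_0 * exp(-qT) = 25.0800 * 1.00000000 = 25.08000000
K * exp(-rT) = 24.8700 * 0.94035295 = 23.38657776
C = P + S*exp(-qT) - K*exp(-rT)
C = 5.3547 + 25.08000000 - 23.38657776 = 7.0481

Answer: Call price = 7.0481
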